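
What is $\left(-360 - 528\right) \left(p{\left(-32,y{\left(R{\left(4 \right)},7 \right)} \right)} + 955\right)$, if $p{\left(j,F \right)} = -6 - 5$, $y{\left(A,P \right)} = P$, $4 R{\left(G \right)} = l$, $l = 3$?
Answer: $-838272$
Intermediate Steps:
$R{\left(G \right)} = \frac{3}{4}$ ($R{\left(G \right)} = \frac{1}{4} \cdot 3 = \frac{3}{4}$)
$p{\left(j,F \right)} = -11$
$\left(-360 - 528\right) \left(p{\left(-32,y{\left(R{\left(4 \right)},7 \right)} \right)} + 955\right) = \left(-360 - 528\right) \left(-11 + 955\right) = \left(-360 - 528\right) 944 = \left(-888\right) 944 = -838272$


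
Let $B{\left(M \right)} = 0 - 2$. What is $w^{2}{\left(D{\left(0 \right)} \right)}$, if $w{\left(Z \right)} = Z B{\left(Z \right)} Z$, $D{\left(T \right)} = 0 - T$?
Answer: $0$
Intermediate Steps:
$D{\left(T \right)} = - T$
$B{\left(M \right)} = -2$
$w{\left(Z \right)} = - 2 Z^{2}$ ($w{\left(Z \right)} = Z \left(-2\right) Z = - 2 Z Z = - 2 Z^{2}$)
$w^{2}{\left(D{\left(0 \right)} \right)} = \left(- 2 \left(\left(-1\right) 0\right)^{2}\right)^{2} = \left(- 2 \cdot 0^{2}\right)^{2} = \left(\left(-2\right) 0\right)^{2} = 0^{2} = 0$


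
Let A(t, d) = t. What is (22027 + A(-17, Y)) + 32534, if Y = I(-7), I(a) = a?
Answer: 54544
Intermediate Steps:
Y = -7
(22027 + A(-17, Y)) + 32534 = (22027 - 17) + 32534 = 22010 + 32534 = 54544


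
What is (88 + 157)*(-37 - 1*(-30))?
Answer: -1715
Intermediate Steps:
(88 + 157)*(-37 - 1*(-30)) = 245*(-37 + 30) = 245*(-7) = -1715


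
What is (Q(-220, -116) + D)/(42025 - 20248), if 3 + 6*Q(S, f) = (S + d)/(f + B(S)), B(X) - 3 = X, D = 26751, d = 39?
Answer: 26723840/21755223 ≈ 1.2284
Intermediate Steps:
B(X) = 3 + X
Q(S, f) = -½ + (39 + S)/(6*(3 + S + f)) (Q(S, f) = -½ + ((S + 39)/(f + (3 + S)))/6 = -½ + ((39 + S)/(3 + S + f))/6 = -½ + (39 + S)/(6*(3 + S + f)))
(Q(-220, -116) + D)/(42025 - 20248) = ((5 - ½*(-116) - ⅓*(-220))/(3 - 220 - 116) + 26751)/(42025 - 20248) = ((5 + 58 + 220/3)/(-333) + 26751)/21777 = (-1/333*409/3 + 26751)*(1/21777) = (-409/999 + 26751)*(1/21777) = (26723840/999)*(1/21777) = 26723840/21755223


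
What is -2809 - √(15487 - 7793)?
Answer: -2809 - √7694 ≈ -2896.7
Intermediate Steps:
-2809 - √(15487 - 7793) = -2809 - √7694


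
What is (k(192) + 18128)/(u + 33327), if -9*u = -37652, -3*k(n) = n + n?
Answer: 32400/67519 ≈ 0.47987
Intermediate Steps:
k(n) = -2*n/3 (k(n) = -(n + n)/3 = -2*n/3)
u = 37652/9 (u = -⅑*(-37652) = 37652/9 ≈ 4183.6)
(k(192) + 18128)/(u + 33327) = (-⅔*192 + 18128)/(37652/9 + 33327) = (-128 + 18128)/(337595/9) = 18000*(9/337595) = 32400/67519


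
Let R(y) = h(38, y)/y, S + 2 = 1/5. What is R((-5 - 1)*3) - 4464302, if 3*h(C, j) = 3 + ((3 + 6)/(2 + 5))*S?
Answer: -1406255134/315 ≈ -4.4643e+6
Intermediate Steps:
S = -9/5 (S = -2 + 1/5 = -9/5 ≈ -1.8000)
h(C, j) = 8/35 (h(C, j) = (3 + ((3 + 6)/(2 + 5))*(-9/5))/3 = (3 + (9/7)*(-9/5))/3 = (3 - 81/35)/3 = (1/3)*(24/35) = 8/35)
R(y) = 8/(35*y)
R((-5 - 1)*3) - 4464302 = 8/(35*(((-5 - 1)*3))) - 4464302 = 8/(35*((-6*3))) - 4464302 = (8/35)/(-18) - 4464302 = (8/35)*(-1/18) - 4464302 = -4/315 - 4464302 = -1406255134/315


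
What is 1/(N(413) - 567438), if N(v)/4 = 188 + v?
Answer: -1/565034 ≈ -1.7698e-6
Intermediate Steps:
N(v) = 752 + 4*v (N(v) = 4*(188 + v) = 752 + 4*v)
1/(N(413) - 567438) = 1/((752 + 4*413) - 567438) = 1/((752 + 1652) - 567438) = 1/(2404 - 567438) = 1/(-565034) = -1/565034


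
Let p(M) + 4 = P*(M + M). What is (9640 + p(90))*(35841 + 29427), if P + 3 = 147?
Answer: 2320669008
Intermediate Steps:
P = 144 (P = -3 + 147 = 144)
p(M) = -4 + 288*M (p(M) = -4 + 144*(M + M) = -4 + 144*(2*M) = -4 + 288*M)
(9640 + p(90))*(35841 + 29427) = (9640 + (-4 + 288*90))*(35841 + 29427) = (9640 + (-4 + 25920))*65268 = (9640 + 25916)*65268 = 35556*65268 = 2320669008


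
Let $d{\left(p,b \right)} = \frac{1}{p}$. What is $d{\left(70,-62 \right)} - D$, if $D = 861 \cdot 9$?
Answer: $- \frac{542429}{70} \approx -7749.0$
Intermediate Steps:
$D = 7749$
$d{\left(70,-62 \right)} - D = \frac{1}{70} - 7749 = - \frac{542429}{70}$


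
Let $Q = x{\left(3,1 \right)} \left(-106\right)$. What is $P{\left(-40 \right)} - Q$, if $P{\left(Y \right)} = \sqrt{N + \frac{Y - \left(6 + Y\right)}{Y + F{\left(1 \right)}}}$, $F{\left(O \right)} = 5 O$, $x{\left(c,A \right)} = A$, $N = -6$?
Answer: $106 + \frac{2 i \sqrt{1785}}{35} \approx 106.0 + 2.4142 i$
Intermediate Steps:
$Q = -106$ ($Q = 1 \left(-106\right) = -106$)
$P{\left(Y \right)} = \sqrt{-6 - \frac{6}{5 + Y}}$ ($P{\left(Y \right)} = \sqrt{-6 + \frac{Y - \left(6 + Y\right)}{Y + 5 \cdot 1}} = \sqrt{-6 - \frac{6}{Y + 5}} = \sqrt{-6 - \frac{6}{5 + Y}}$)
$P{\left(-40 \right)} - Q = \sqrt{6} \sqrt{\frac{-6 - -40}{5 - 40}} - -106 = \sqrt{6} \sqrt{\frac{-6 + 40}{-35}} + 106 = \sqrt{6} \sqrt{\left(- \frac{1}{35}\right) 34} + 106 = \sqrt{6} \sqrt{- \frac{34}{35}} + 106 = \sqrt{6} \frac{i \sqrt{1190}}{35} + 106 = \frac{2 i \sqrt{1785}}{35} + 106 = 106 + \frac{2 i \sqrt{1785}}{35}$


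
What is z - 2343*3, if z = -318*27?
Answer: -15615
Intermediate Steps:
z = -8586
z - 2343*3 = -8586 - 2343*3 = -8586 - 7029 = -15615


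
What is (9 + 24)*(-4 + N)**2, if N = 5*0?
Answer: 528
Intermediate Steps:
N = 0
(9 + 24)*(-4 + N)**2 = (9 + 24)*(-4 + 0)**2 = 33*(-4)**2 = 33*16 = 528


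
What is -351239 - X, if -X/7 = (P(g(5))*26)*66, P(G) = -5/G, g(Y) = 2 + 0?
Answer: -381269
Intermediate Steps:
g(Y) = 2
X = 30030 (X = -7*-5/2*26*66 = -7*-5*½*26*66 = -7*(-5/2*26)*66 = -(-455)*66 = -7*(-4290) = 30030)
-351239 - X = -351239 - 1*30030 = -351239 - 30030 = -381269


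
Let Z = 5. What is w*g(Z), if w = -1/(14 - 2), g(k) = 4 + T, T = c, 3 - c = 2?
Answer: -5/12 ≈ -0.41667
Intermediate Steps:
c = 1 (c = 3 - 1*2 = 3 - 2 = 1)
T = 1
g(k) = 5 (g(k) = 4 + 1 = 5)
w = -1/12 ≈ -0.083333
w*g(Z) = -1/12*5 = -5/12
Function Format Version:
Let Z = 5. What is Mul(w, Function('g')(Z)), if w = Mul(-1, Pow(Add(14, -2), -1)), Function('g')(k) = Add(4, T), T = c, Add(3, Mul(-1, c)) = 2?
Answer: Rational(-5, 12) ≈ -0.41667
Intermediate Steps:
c = 1 (c = Add(3, Mul(-1, 2)) = Add(3, -2) = 1)
T = 1
Function('g')(k) = 5 (Function('g')(k) = Add(4, 1) = 5)
w = Rational(-1, 12) (w = Mul(-1, Pow(12, -1)) = Mul(-1, Rational(1, 12)) = Rational(-1, 12) ≈ -0.083333)
Mul(w, Function('g')(Z)) = Mul(Rational(-1, 12), 5) = Rational(-5, 12)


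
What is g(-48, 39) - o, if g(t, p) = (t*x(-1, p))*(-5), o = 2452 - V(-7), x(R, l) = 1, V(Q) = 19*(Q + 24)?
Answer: -1889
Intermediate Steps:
V(Q) = 456 + 19*Q (V(Q) = 19*(24 + Q) = 456 + 19*Q)
o = 2129 (o = 2452 - (456 + 19*(-7)) = 2452 - (456 - 133) = 2452 - 1*323 = 2452 - 323 = 2129)
g(t, p) = -5*t (g(t, p) = (t*1)*(-5) = t*(-5) = -5*t)
g(-48, 39) - o = -5*(-48) - 1*2129 = 240 - 2129 = -1889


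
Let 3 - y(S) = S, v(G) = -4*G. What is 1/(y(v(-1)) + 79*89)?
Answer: 1/7030 ≈ 0.00014225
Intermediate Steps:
y(S) = 3 - S
1/(y(v(-1)) + 79*89) = 1/((3 - (-4)*(-1)) + 79*89) = 1/((3 - 1*4) + 7031) = 1/((3 - 4) + 7031) = 1/(-1 + 7031) = 1/7030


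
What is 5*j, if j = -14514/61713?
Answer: -24190/20571 ≈ -1.1759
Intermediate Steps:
j = -4838/20571 (j = -14514*1/61713 = -4838/20571 ≈ -0.23519)
5*j = 5*(-4838/20571) = -24190/20571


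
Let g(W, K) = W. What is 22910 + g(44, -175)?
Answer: 22954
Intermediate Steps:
22910 + g(44, -175) = 22910 + 44 = 22954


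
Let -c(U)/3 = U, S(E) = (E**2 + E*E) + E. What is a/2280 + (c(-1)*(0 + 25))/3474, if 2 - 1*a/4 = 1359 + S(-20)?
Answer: -205033/55005 ≈ -3.7275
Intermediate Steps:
S(E) = E + 2*E**2 (S(E) = (E**2 + E**2) + E = 2*E**2 + E = E + 2*E**2)
c(U) = -3*U
a = -8548 (a = 8 - 4*(1359 - 20*(1 + 2*(-20))) = 8 - 4*(1359 - 20*(1 - 40)) = 8 - 4*(1359 - 20*(-39)) = 8 - 4*(1359 + 780) = 8 - 4*2139 = 8 - 8556 = -8548)
a/2280 + (c(-1)*(0 + 25))/3474 = -8548/2280 + ((-3*(-1))*(0 + 25))/3474 = -8548*1/2280 + (3*25)*(1/3474) = -2137/570 + 75*(1/3474) = -2137/570 + 25/1158 = -205033/55005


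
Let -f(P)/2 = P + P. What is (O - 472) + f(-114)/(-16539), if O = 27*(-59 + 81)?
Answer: 672434/5513 ≈ 121.97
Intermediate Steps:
f(P) = -4*P (f(P) = -2*(P + P) = -4*P)
O = 594 (O = 27*22 = 594)
(O - 472) + f(-114)/(-16539) = (594 - 472) - 4*(-114)/(-16539) = 122 + 456*(-1/16539) = 122 - 152/5513 = 672434/5513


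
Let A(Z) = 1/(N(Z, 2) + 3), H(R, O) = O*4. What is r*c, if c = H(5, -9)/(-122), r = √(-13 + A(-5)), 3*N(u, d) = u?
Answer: 63*I/61 ≈ 1.0328*I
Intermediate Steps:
N(u, d) = u/3
H(R, O) = 4*O
A(Z) = 1/(3 + Z/3) (A(Z) = 1/(Z/3 + 3) = 1/(3 + Z/3))
r = 7*I/2 (r = √(-13 + 3/(9 - 5)) = √(-13 + 3/4) = √(-13 + 3*(¼)) = √(-13 + ¾) = √(-49/4) = 7*I/2 ≈ 3.5*I)
c = 18/61 (c = (4*(-9))/(-122) = -36*(-1/122) = 18/61 ≈ 0.29508)
r*c = (7*I/2)*(18/61) = 63*I/61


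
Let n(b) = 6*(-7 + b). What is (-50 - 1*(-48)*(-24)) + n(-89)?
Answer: -1778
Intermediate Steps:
n(b) = -42 + 6*b
(-50 - 1*(-48)*(-24)) + n(-89) = (-50 - 1*(-48)*(-24)) + (-42 + 6*(-89)) = (-50 + 48*(-24)) + (-42 - 534) = (-50 - 1152) - 576 = -1202 - 576 = -1778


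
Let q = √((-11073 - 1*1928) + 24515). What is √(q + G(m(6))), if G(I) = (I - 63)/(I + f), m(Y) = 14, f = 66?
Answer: √(-245 + 400*√11514)/20 ≈ 10.329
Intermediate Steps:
q = √11514 (q = √((-11073 - 1928) + 24515) = √(-13001 + 24515) = √11514 ≈ 107.30)
G(I) = (-63 + I)/(66 + I) (G(I) = (I - 63)/(I + 66) = (-63 + I)/(66 + I))
√(q + G(m(6))) = √(√11514 + (-63 + 14)/(66 + 14)) = √(√11514 - 49/80) = √(-49/80 + √11514)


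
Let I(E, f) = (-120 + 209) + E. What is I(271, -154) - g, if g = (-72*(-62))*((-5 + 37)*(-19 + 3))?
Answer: 2285928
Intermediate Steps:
I(E, f) = 89 + E
g = -2285568 (g = 4464*(32*(-16)) = 4464*(-512) = -2285568)
I(271, -154) - g = (89 + 271) - 1*(-2285568) = 360 + 2285568 = 2285928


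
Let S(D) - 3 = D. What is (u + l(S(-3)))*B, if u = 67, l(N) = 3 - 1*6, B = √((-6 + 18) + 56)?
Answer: 128*√17 ≈ 527.76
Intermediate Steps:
S(D) = 3 + D
B = 2*√17 (B = √(12 + 56) = √68 = 2*√17 ≈ 8.2462)
l(N) = -3 (l(N) = 3 - 6 = -3)
(u + l(S(-3)))*B = (67 - 3)*(2*√17) = 64*(2*√17) = 128*√17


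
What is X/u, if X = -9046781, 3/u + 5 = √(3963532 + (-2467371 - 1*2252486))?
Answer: 45233905/3 - 45233905*I*√30253/3 ≈ 1.5078e+7 - 2.6226e+9*I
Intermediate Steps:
u = 3/(-5 + 5*I*√30253) (u = 3/(-5 + √(3963532 + (-2467371 - 1*2252486))) = 3/(-5 + √(3963532 + (-2467371 - 2252486))) = 3/(-5 + √(3963532 - 4719857)) = 3/(-5 + √(-756325)) = 3/(-5 + 5*I*√30253) ≈ -1.9832e-5 - 0.0034495*I)
X/u = -9046781/(-3/151270 - 3*I*√30253/151270)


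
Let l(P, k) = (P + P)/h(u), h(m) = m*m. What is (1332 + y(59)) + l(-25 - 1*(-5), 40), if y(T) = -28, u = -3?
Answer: 11696/9 ≈ 1299.6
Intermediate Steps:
h(m) = m**2
l(P, k) = 2*P/9 (l(P, k) = (P + P)/((-3)**2) = (2*P)/9 = (2*P)*(1/9) = 2*P/9)
(1332 + y(59)) + l(-25 - 1*(-5), 40) = (1332 - 28) + 2*(-25 - 1*(-5))/9 = 1304 + 2*(-25 + 5)/9 = 1304 + (2/9)*(-20) = 1304 - 40/9 = 11696/9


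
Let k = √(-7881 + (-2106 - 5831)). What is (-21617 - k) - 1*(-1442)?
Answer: -20175 - I*√15818 ≈ -20175.0 - 125.77*I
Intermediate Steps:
k = I*√15818 (k = √(-7881 - 7937) = √(-15818) = I*√15818 ≈ 125.77*I)
(-21617 - k) - 1*(-1442) = (-21617 - I*√15818) - 1*(-1442) = (-21617 - I*√15818) + 1442 = -20175 - I*√15818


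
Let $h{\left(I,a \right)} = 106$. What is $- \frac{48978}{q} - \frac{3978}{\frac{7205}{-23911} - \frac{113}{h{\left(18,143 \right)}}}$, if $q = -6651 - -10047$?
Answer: $\frac{5678406719469}{1961570918} \approx 2894.8$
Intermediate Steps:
$q = 3396$ ($q = -6651 + 10047 = 3396$)
$- \frac{48978}{q} - \frac{3978}{\frac{7205}{-23911} - \frac{113}{h{\left(18,143 \right)}}} = - \frac{48978}{3396} - \frac{3978}{\frac{7205}{-23911} - \frac{113}{106}} = \left(-48978\right) \frac{1}{3396} - \frac{3978}{7205 \left(- \frac{1}{23911}\right) - \frac{113}{106}} = - \frac{8163}{566} - \frac{3978}{- \frac{7205}{23911} - \frac{113}{106}} = - \frac{8163}{566} - \frac{3978}{- \frac{3465673}{2534566}} = - \frac{8163}{566} - - \frac{10082503548}{3465673} = - \frac{8163}{566} + \frac{10082503548}{3465673} = \frac{5678406719469}{1961570918}$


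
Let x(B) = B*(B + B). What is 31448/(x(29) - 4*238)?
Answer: 15724/365 ≈ 43.079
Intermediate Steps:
x(B) = 2*B**2 (x(B) = B*(2*B) = 2*B**2)
31448/(x(29) - 4*238) = 31448/(2*29**2 - 4*238) = 31448/(2*841 - 1*952) = 31448/(1682 - 952) = 31448/730 = 31448*(1/730) = 15724/365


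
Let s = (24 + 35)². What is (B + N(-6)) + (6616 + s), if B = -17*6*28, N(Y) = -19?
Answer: 7222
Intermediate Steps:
s = 3481 (s = 59² = 3481)
B = -2856 (B = -102*28 = -2856)
(B + N(-6)) + (6616 + s) = (-2856 - 19) + (6616 + 3481) = -2875 + 10097 = 7222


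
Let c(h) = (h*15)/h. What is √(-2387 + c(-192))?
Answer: 2*I*√593 ≈ 48.703*I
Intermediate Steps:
c(h) = 15 (c(h) = (15*h)/h = 15)
√(-2387 + c(-192)) = √(-2387 + 15) = √(-2372) = 2*I*√593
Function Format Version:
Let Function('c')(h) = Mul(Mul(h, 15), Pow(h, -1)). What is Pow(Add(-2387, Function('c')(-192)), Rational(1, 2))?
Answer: Mul(2, I, Pow(593, Rational(1, 2))) ≈ Mul(48.703, I)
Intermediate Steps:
Function('c')(h) = 15 (Function('c')(h) = Mul(Mul(15, h), Pow(h, -1)) = 15)
Pow(Add(-2387, Function('c')(-192)), Rational(1, 2)) = Pow(Add(-2387, 15), Rational(1, 2)) = Pow(-2372, Rational(1, 2)) = Mul(2, I, Pow(593, Rational(1, 2)))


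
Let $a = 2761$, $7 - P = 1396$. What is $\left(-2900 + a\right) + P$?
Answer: $-1528$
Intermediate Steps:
$P = -1389$ ($P = 7 - 1396 = -1389$)
$\left(-2900 + a\right) + P = \left(-2900 + 2761\right) - 1389 = -139 - 1389 = -1528$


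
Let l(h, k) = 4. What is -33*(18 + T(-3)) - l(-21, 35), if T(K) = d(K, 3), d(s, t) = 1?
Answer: -631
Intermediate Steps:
T(K) = 1
-33*(18 + T(-3)) - l(-21, 35) = -33*(18 + 1) - 1*4 = -33*19 - 4 = -627 - 4 = -631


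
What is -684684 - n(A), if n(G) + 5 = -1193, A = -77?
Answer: -683486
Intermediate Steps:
n(G) = -1198 (n(G) = -5 - 1193 = -1198)
-684684 - n(A) = -684684 - 1*(-1198) = -684684 + 1198 = -683486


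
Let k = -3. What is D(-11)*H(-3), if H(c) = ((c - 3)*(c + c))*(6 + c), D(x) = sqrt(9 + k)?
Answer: 108*sqrt(6) ≈ 264.54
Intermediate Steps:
D(x) = sqrt(6) (D(x) = sqrt(9 - 3) = sqrt(6))
H(c) = 2*c*(-3 + c)*(6 + c) (H(c) = ((-3 + c)*(2*c))*(6 + c) = (2*c*(-3 + c))*(6 + c) = 2*c*(-3 + c)*(6 + c))
D(-11)*H(-3) = sqrt(6)*(2*(-3)*(-18 + (-3)**2 + 3*(-3))) = sqrt(6)*(2*(-3)*(-18 + 9 - 9)) = sqrt(6)*(2*(-3)*(-18)) = sqrt(6)*108 = 108*sqrt(6)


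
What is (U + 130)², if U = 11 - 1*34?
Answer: 11449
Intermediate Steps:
U = -23 (U = 11 - 34 = -23)
(U + 130)² = (-23 + 130)² = 107² = 11449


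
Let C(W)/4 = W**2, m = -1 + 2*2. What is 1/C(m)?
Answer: 1/36 ≈ 0.027778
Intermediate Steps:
m = 3 (m = -1 + 4 = 3)
C(W) = 4*W**2
1/C(m) = 1/(4*3**2) = 1/(4*9) = 1/36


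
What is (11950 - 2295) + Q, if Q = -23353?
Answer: -13698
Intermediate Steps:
(11950 - 2295) + Q = (11950 - 2295) - 23353 = 9655 - 23353 = -13698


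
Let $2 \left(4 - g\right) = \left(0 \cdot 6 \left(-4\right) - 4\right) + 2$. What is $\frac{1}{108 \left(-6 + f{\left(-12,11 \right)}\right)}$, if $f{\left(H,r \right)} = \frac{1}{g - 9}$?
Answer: $- \frac{1}{675} \approx -0.0014815$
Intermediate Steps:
$g = 5$ ($g = 4 - \frac{\left(0 \cdot 6 \left(-4\right) - 4\right) + 2}{2} = 4 - \frac{\left(0 \left(-4\right) - 4\right) + 2}{2} = 4 - \frac{\left(0 - 4\right) + 2}{2} = 4 - \frac{-4 + 2}{2} = 4 - -1 = 4 + 1 = 5$)
$f{\left(H,r \right)} = - \frac{1}{4}$ ($f{\left(H,r \right)} = \frac{1}{5 - 9} = \frac{1}{-4} = - \frac{1}{4}$)
$\frac{1}{108 \left(-6 + f{\left(-12,11 \right)}\right)} = \frac{1}{108 \left(-6 - \frac{1}{4}\right)} = \frac{1}{108 \left(- \frac{25}{4}\right)} = \frac{1}{-675} = - \frac{1}{675}$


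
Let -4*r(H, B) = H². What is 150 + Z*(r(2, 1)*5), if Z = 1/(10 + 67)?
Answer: 11545/77 ≈ 149.94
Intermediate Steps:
r(H, B) = -H²/4
Z = 1/77 ≈ 0.012987
150 + Z*(r(2, 1)*5) = 150 + (-¼*2²*5)/77 = 150 + (-¼*4*5)/77 = 150 + (-1*5)/77 = 150 + (1/77)*(-5) = 150 - 5/77 = 11545/77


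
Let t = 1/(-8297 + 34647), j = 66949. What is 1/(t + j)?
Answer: 26350/1764106151 ≈ 1.4937e-5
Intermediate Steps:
t = 1/26350 ≈ 3.7951e-5
1/(t + j) = 1/(1/26350 + 66949) = 1/(1764106151/26350) = 26350/1764106151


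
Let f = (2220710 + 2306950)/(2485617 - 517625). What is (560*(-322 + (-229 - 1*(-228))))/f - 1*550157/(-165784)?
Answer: -2950585235131901/37530679272 ≈ -78618.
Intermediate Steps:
f = 1131915/491998 (f = 4527660/1967992 = 4527660*(1/1967992) = 1131915/491998 ≈ 2.3006)
(560*(-322 + (-229 - 1*(-228))))/f - 1*550157/(-165784) = (560*(-322 + (-229 - 1*(-228))))/(1131915/491998) - 1*550157/(-165784) = (560*(-322 + (-229 + 228)))*(491998/1131915) - 550157*(-1/165784) = (560*(-322 - 1))*(491998/1131915) + 550157/165784 = (560*(-323))*(491998/1131915) + 550157/165784 = -180880*491998/1131915 + 550157/165784 = -17798519648/226383 + 550157/165784 = -2950585235131901/37530679272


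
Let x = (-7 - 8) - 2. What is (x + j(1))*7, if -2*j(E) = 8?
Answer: -147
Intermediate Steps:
x = -17 (x = -15 - 2 = -17)
j(E) = -4 (j(E) = -½*8 = -4)
(x + j(1))*7 = (-17 - 4)*7 = -21*7 = -147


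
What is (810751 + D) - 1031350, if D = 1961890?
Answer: 1741291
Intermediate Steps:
(810751 + D) - 1031350 = (810751 + 1961890) - 1031350 = 2772641 - 1031350 = 1741291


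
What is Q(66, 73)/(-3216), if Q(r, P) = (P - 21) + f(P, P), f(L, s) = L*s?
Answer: -5381/3216 ≈ -1.6732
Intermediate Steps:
Q(r, P) = -21 + P + P**2 (Q(r, P) = (P - 21) + P*P = (-21 + P) + P**2 = -21 + P + P**2)
Q(66, 73)/(-3216) = (-21 + 73 + 73**2)/(-3216) = (-21 + 73 + 5329)*(-1/3216) = 5381*(-1/3216) = -5381/3216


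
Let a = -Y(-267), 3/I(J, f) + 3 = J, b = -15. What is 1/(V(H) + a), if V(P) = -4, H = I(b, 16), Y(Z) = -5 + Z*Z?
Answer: -1/71288 ≈ -1.4028e-5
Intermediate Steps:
I(J, f) = 3/(-3 + J)
Y(Z) = -5 + Z²
H = -⅙ (H = 3/(-3 - 15) = 3/(-18) = 3*(-1/18) = -⅙ ≈ -0.16667)
a = -71284 (a = -(-5 + (-267)²) = -(-5 + 71289) = -1*71284 = -71284)
1/(V(H) + a) = 1/(-4 - 71284) = 1/(-71288) = -1/71288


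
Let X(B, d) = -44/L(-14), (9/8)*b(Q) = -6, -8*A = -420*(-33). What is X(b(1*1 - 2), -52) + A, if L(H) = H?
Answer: -24211/14 ≈ -1729.4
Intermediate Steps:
A = -3465/2 (A = -(-105)*(-33)/2 = -1/8*13860 = -3465/2 ≈ -1732.5)
b(Q) = -16/3 (b(Q) = (8/9)*(-6) = -16/3)
X(B, d) = 22/7 (X(B, d) = -44/(-14) = -44*(-1/14) = 22/7)
X(b(1*1 - 2), -52) + A = 22/7 - 3465/2 = -24211/14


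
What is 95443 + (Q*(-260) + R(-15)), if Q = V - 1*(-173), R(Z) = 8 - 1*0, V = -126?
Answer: 83231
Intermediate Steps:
R(Z) = 8 (R(Z) = 8 + 0 = 8)
Q = 47 (Q = -126 - 1*(-173) = -126 + 173 = 47)
95443 + (Q*(-260) + R(-15)) = 95443 + (47*(-260) + 8) = 95443 + (-12220 + 8) = 95443 - 12212 = 83231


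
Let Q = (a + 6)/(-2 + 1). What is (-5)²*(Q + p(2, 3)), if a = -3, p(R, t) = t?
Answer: 0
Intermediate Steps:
Q = -3 (Q = (-3 + 6)/(-2 + 1) = 3/(-1) = 3*(-1) = -3)
(-5)²*(Q + p(2, 3)) = (-5)²*(-3 + 3) = 25*0 = 0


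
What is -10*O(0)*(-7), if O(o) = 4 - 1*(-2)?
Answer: 420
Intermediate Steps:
O(o) = 6 (O(o) = 4 + 2 = 6)
-10*O(0)*(-7) = -10*6*(-7) = -60*(-7) = 420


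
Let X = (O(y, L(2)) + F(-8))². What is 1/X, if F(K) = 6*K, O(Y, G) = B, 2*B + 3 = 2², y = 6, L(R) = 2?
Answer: 4/9025 ≈ 0.00044321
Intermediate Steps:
B = ½ (B = -3/2 + (½)*2² = -3/2 + (½)*4 = -3/2 + 2 = ½ ≈ 0.50000)
O(Y, G) = ½
X = 9025/4 (X = (½ + 6*(-8))² = (½ - 48)² = (-95/2)² = 9025/4 ≈ 2256.3)
1/X = 1/(9025/4) = 4/9025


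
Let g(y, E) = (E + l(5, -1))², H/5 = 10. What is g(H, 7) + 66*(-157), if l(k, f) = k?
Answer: -10218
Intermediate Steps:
H = 50 (H = 5*10 = 50)
g(y, E) = (5 + E)² (g(y, E) = (E + 5)² = (5 + E)²)
g(H, 7) + 66*(-157) = (5 + 7)² + 66*(-157) = 12² - 10362 = 144 - 10362 = -10218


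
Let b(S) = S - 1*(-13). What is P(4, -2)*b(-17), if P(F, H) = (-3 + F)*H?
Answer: 8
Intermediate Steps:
b(S) = 13 + S (b(S) = S + 13 = 13 + S)
P(F, H) = H*(-3 + F)
P(4, -2)*b(-17) = (-2*(-3 + 4))*(13 - 17) = -2*1*(-4) = -2*(-4) = 8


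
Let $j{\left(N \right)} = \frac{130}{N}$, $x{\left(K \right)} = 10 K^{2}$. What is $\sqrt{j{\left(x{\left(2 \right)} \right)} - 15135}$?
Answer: $\frac{i \sqrt{60527}}{2} \approx 123.01 i$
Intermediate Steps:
$\sqrt{j{\left(x{\left(2 \right)} \right)} - 15135} = \sqrt{\frac{130}{10 \cdot 2^{2}} - 15135} = \sqrt{\frac{130}{10 \cdot 4} - 15135} = \sqrt{\frac{130}{40} - 15135} = \sqrt{130 \cdot \frac{1}{40} - 15135} = \sqrt{\frac{13}{4} - 15135} = \sqrt{- \frac{60527}{4}} = \frac{i \sqrt{60527}}{2}$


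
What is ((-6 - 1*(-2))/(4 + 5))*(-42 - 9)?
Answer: 68/3 ≈ 22.667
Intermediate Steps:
((-6 - 1*(-2))/(4 + 5))*(-42 - 9) = ((-6 + 2)/9)*(-51) = -4*⅑*(-51) = -4/9*(-51) = 68/3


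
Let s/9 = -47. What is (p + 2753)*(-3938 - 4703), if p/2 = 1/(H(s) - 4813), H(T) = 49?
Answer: -56664610445/2382 ≈ -2.3789e+7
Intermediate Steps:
s = -423 (s = 9*(-47) = -423)
p = -1/2382 (p = 2/(49 - 4813) = 2/(-4764) = 2*(-1/4764) = -1/2382 ≈ -0.00041982)
(p + 2753)*(-3938 - 4703) = (-1/2382 + 2753)*(-3938 - 4703) = (6557645/2382)*(-8641) = -56664610445/2382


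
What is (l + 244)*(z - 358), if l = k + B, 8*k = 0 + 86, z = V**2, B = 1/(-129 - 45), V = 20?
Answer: 620557/58 ≈ 10699.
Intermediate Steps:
B = -1/174 (B = 1/(-174) = -1/174 ≈ -0.0057471)
z = 400 (z = 20**2 = 400)
k = 43/4 (k = (0 + 86)/8 = (1/8)*86 = 43/4 ≈ 10.750)
l = 3739/348 (l = 43/4 - 1/174 = 3739/348 ≈ 10.744)
(l + 244)*(z - 358) = (3739/348 + 244)*(400 - 358) = (88651/348)*42 = 620557/58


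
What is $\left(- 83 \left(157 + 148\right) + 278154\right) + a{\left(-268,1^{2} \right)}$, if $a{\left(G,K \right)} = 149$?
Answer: $252988$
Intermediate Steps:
$\left(- 83 \left(157 + 148\right) + 278154\right) + a{\left(-268,1^{2} \right)} = \left(- 83 \left(157 + 148\right) + 278154\right) + 149 = \left(\left(-83\right) 305 + 278154\right) + 149 = \left(-25315 + 278154\right) + 149 = 252839 + 149 = 252988$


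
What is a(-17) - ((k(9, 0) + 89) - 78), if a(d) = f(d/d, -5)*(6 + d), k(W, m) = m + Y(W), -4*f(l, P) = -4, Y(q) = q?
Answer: -31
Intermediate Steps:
f(l, P) = 1 (f(l, P) = -¼*(-4) = 1)
k(W, m) = W + m (k(W, m) = m + W = W + m)
a(d) = 6 + d (a(d) = 1*(6 + d) = 6 + d)
a(-17) - ((k(9, 0) + 89) - 78) = (6 - 17) - (((9 + 0) + 89) - 78) = -11 - ((9 + 89) - 78) = -11 - (98 - 78) = -11 - 1*20 = -11 - 20 = -31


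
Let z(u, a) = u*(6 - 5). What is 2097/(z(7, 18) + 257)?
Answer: 699/88 ≈ 7.9432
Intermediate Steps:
z(u, a) = u (z(u, a) = u*1 = u)
2097/(z(7, 18) + 257) = 2097/(7 + 257) = 2097/264 = (1/264)*2097 = 699/88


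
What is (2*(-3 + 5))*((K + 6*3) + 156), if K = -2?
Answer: 688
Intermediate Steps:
(2*(-3 + 5))*((K + 6*3) + 156) = (2*(-3 + 5))*((-2 + 6*3) + 156) = (2*2)*((-2 + 18) + 156) = 4*(16 + 156) = 4*172 = 688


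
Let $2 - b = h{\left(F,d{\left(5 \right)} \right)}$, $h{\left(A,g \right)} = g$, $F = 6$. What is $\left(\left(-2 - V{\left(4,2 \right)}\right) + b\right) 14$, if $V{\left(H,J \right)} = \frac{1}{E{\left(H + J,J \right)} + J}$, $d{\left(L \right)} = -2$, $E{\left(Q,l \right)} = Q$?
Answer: $\frac{105}{4} \approx 26.25$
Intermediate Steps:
$V{\left(H,J \right)} = \frac{1}{H + 2 J}$ ($V{\left(H,J \right)} = \frac{1}{\left(H + J\right) + J} = \frac{1}{H + 2 J}$)
$b = 4$ ($b = 2 - -2 = 2 + 2 = 4$)
$\left(\left(-2 - V{\left(4,2 \right)}\right) + b\right) 14 = \left(\left(-2 - \frac{1}{4 + 2 \cdot 2}\right) + 4\right) 14 = \left(\left(-2 - \frac{1}{4 + 4}\right) + 4\right) 14 = \left(\left(-2 - \frac{1}{8}\right) + 4\right) 14 = \left(- \frac{17}{8} + 4\right) 14 = \frac{15}{8} \cdot 14 = \frac{105}{4}$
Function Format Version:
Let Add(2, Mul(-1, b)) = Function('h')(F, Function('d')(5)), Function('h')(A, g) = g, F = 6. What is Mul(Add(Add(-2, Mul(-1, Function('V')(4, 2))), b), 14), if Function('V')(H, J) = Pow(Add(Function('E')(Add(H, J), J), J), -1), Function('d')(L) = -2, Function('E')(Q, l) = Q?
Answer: Rational(105, 4) ≈ 26.250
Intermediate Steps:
Function('V')(H, J) = Pow(Add(H, Mul(2, J)), -1) (Function('V')(H, J) = Pow(Add(Add(H, J), J), -1) = Pow(Add(H, Mul(2, J)), -1))
b = 4 (b = Add(2, Mul(-1, -2)) = Add(2, 2) = 4)
Mul(Add(Add(-2, Mul(-1, Function('V')(4, 2))), b), 14) = Mul(Add(Add(-2, Mul(-1, Pow(Add(4, Mul(2, 2)), -1))), 4), 14) = Mul(Add(Add(-2, Mul(-1, Pow(Add(4, 4), -1))), 4), 14) = Mul(Add(Add(-2, Mul(-1, Pow(8, -1))), 4), 14) = Mul(Add(Add(-2, Mul(-1, Rational(1, 8))), 4), 14) = Mul(Add(Add(-2, Rational(-1, 8)), 4), 14) = Mul(Add(Rational(-17, 8), 4), 14) = Mul(Rational(15, 8), 14) = Rational(105, 4)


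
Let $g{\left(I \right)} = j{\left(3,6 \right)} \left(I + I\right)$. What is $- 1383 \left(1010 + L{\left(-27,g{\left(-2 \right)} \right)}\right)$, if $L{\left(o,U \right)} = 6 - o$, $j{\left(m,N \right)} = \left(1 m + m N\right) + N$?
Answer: $-1442469$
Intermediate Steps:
$j{\left(m,N \right)} = N + m + N m$ ($j{\left(m,N \right)} = \left(m + N m\right) + N = N + m + N m$)
$g{\left(I \right)} = 54 I$ ($g{\left(I \right)} = \left(6 + 3 + 6 \cdot 3\right) \left(I + I\right) = \left(6 + 3 + 18\right) 2 I = 27 \cdot 2 I = 54 I$)
$- 1383 \left(1010 + L{\left(-27,g{\left(-2 \right)} \right)}\right) = - 1383 \left(1010 + \left(6 - -27\right)\right) = - 1383 \left(1010 + \left(6 + 27\right)\right) = - 1383 \left(1010 + 33\right) = \left(-1383\right) 1043 = -1442469$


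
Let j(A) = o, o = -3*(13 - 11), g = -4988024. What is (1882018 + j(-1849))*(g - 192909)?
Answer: -9750578077196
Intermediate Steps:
o = -6 (o = -3*2 = -6)
j(A) = -6
(1882018 + j(-1849))*(g - 192909) = (1882018 - 6)*(-4988024 - 192909) = 1882012*(-5180933) = -9750578077196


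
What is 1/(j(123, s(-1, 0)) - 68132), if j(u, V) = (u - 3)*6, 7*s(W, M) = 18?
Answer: -1/67412 ≈ -1.4834e-5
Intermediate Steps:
s(W, M) = 18/7 (s(W, M) = (1/7)*18 = 18/7)
j(u, V) = -18 + 6*u (j(u, V) = (-3 + u)*6 = -18 + 6*u)
1/(j(123, s(-1, 0)) - 68132) = 1/((-18 + 6*123) - 68132) = 1/((-18 + 738) - 68132) = 1/(720 - 68132) = 1/(-67412) = -1/67412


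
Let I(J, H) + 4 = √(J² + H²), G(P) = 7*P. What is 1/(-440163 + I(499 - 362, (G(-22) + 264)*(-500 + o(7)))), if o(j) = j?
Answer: -440167/190806076220 - √2940911669/190806076220 ≈ -2.5911e-6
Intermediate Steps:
I(J, H) = -4 + √(H² + J²) (I(J, H) = -4 + √(J² + H²) = -4 + √(H² + J²))
1/(-440163 + I(499 - 362, (G(-22) + 264)*(-500 + o(7)))) = 1/(-440163 + (-4 + √(((7*(-22) + 264)*(-500 + 7))² + (499 - 362)²))) = 1/(-440163 + (-4 + √(((-154 + 264)*(-493))² + 137²))) = 1/(-440163 + (-4 + √((110*(-493))² + 18769))) = 1/(-440163 + (-4 + √((-54230)² + 18769))) = 1/(-440163 + (-4 + √(2940892900 + 18769))) = 1/(-440163 + (-4 + √2940911669)) = 1/(-440167 + √2940911669)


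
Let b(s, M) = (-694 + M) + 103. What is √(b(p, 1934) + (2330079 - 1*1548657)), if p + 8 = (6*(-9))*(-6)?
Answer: √782765 ≈ 884.74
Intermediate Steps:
p = 316 (p = -8 + (6*(-9))*(-6) = -8 - 54*(-6) = -8 + 324 = 316)
b(s, M) = -591 + M
√(b(p, 1934) + (2330079 - 1*1548657)) = √((-591 + 1934) + (2330079 - 1*1548657)) = √(1343 + (2330079 - 1548657)) = √(1343 + 781422) = √782765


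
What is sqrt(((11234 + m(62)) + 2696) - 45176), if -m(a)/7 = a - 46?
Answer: I*sqrt(31358) ≈ 177.08*I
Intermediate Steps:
m(a) = 322 - 7*a (m(a) = -7*(a - 46) = -7*(-46 + a) = 322 - 7*a)
sqrt(((11234 + m(62)) + 2696) - 45176) = sqrt(((11234 + (322 - 7*62)) + 2696) - 45176) = sqrt(((11234 + (322 - 434)) + 2696) - 45176) = sqrt(((11234 - 112) + 2696) - 45176) = sqrt((11122 + 2696) - 45176) = sqrt(13818 - 45176) = sqrt(-31358) = I*sqrt(31358)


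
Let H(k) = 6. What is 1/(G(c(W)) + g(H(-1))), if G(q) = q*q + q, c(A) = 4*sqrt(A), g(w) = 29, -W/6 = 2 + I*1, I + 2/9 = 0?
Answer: -3*I/(16*sqrt(6) + 425*I) ≈ -0.0069993 - 0.00064545*I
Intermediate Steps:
I = -2/9 (I = -2/9 + 0 = -2/9 ≈ -0.22222)
W = -32/3 (W = -6*(2 - 2/9*1) = -6*(2 - 2/9) = -6*16/9 = -32/3 ≈ -10.667)
G(q) = q + q**2 (G(q) = q**2 + q = q + q**2)
1/(G(c(W)) + g(H(-1))) = 1/((4*sqrt(-32/3))*(1 + 4*sqrt(-32/3)) + 29) = 1/((4*(4*I*sqrt(6)/3))*(1 + 4*(4*I*sqrt(6)/3)) + 29) = 1/((16*I*sqrt(6)/3)*(1 + 16*I*sqrt(6)/3) + 29) = 1/(16*I*sqrt(6)*(1 + 16*I*sqrt(6)/3)/3 + 29) = 1/(29 + 16*I*sqrt(6)*(1 + 16*I*sqrt(6)/3)/3)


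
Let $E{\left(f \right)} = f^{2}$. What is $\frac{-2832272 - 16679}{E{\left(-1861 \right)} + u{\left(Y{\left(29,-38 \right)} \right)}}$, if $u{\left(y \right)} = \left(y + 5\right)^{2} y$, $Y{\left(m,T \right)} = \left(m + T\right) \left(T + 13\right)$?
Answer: $- \frac{2848951}{15365821} \approx -0.18541$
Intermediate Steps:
$Y{\left(m,T \right)} = \left(13 + T\right) \left(T + m\right)$ ($Y{\left(m,T \right)} = \left(T + m\right) \left(13 + T\right) = \left(13 + T\right) \left(T + m\right)$)
$u{\left(y \right)} = y \left(5 + y\right)^{2}$ ($u{\left(y \right)} = \left(5 + y\right)^{2} y = y \left(5 + y\right)^{2}$)
$\frac{-2832272 - 16679}{E{\left(-1861 \right)} + u{\left(Y{\left(29,-38 \right)} \right)}} = \frac{-2832272 - 16679}{\left(-1861\right)^{2} + \left(\left(-38\right)^{2} + 13 \left(-38\right) + 13 \cdot 29 - 1102\right) \left(5 + \left(\left(-38\right)^{2} + 13 \left(-38\right) + 13 \cdot 29 - 1102\right)\right)^{2}} = - \frac{2848951}{3463321 + \left(1444 - 494 + 377 - 1102\right) \left(5 + \left(1444 - 494 + 377 - 1102\right)\right)^{2}} = - \frac{2848951}{3463321 + 225 \left(5 + 225\right)^{2}} = - \frac{2848951}{3463321 + 225 \cdot 230^{2}} = - \frac{2848951}{3463321 + 225 \cdot 52900} = - \frac{2848951}{3463321 + 11902500} = - \frac{2848951}{15365821}$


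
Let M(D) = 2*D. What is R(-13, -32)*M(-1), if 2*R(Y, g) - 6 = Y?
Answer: 7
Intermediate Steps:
R(Y, g) = 3 + Y/2
R(-13, -32)*M(-1) = (3 + (½)*(-13))*(2*(-1)) = (3 - 13/2)*(-2) = -7/2*(-2) = 7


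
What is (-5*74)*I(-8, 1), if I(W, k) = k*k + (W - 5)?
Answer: 4440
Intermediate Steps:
I(W, k) = -5 + W + k² (I(W, k) = k² + (-5 + W) = -5 + W + k²)
(-5*74)*I(-8, 1) = (-5*74)*(-5 - 8 + 1²) = -370*(-5 - 8 + 1) = -370*(-12) = 4440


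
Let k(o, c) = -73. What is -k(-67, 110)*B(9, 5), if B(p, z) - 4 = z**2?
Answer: 2117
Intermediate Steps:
B(p, z) = 4 + z**2
-k(-67, 110)*B(9, 5) = -(-73)*(4 + 5**2) = -(-73)*(4 + 25) = -(-73)*29 = -1*(-2117) = 2117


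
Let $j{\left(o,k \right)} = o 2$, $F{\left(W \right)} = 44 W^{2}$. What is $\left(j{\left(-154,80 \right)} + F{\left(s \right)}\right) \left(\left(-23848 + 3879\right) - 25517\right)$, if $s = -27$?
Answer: $-1444999248$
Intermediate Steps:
$j{\left(o,k \right)} = 2 o$
$\left(j{\left(-154,80 \right)} + F{\left(s \right)}\right) \left(\left(-23848 + 3879\right) - 25517\right) = \left(2 \left(-154\right) + 44 \left(-27\right)^{2}\right) \left(\left(-23848 + 3879\right) - 25517\right) = \left(-308 + 44 \cdot 729\right) \left(-19969 - 25517\right) = \left(-308 + 32076\right) \left(-45486\right) = 31768 \left(-45486\right) = -1444999248$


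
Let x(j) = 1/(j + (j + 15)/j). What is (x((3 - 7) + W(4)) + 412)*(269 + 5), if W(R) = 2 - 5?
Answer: 6432698/57 ≈ 1.1285e+5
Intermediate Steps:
W(R) = -3
x(j) = 1/(j + (15 + j)/j)
(x((3 - 7) + W(4)) + 412)*(269 + 5) = (((3 - 7) - 3)/(15 + ((3 - 7) - 3) + ((3 - 7) - 3)²) + 412)*(269 + 5) = ((-4 - 3)/(15 + (-4 - 3) + (-4 - 3)²) + 412)*274 = (-7/(15 - 7 + (-7)²) + 412)*274 = (-7/(15 - 7 + 49) + 412)*274 = (-7/57 + 412)*274 = (23477/57)*274 = 6432698/57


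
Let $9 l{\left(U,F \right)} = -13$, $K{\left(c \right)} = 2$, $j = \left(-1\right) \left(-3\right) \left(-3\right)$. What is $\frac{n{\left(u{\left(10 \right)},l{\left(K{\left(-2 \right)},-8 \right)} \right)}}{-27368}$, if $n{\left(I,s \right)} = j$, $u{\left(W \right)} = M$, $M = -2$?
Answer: $\frac{9}{27368} \approx 0.00032885$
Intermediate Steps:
$j = -9$ ($j = 3 \left(-3\right) = -9$)
$u{\left(W \right)} = -2$
$l{\left(U,F \right)} = - \frac{13}{9}$ ($l{\left(U,F \right)} = \frac{1}{9} \left(-13\right) = - \frac{13}{9}$)
$n{\left(I,s \right)} = -9$
$\frac{n{\left(u{\left(10 \right)},l{\left(K{\left(-2 \right)},-8 \right)} \right)}}{-27368} = - \frac{9}{-27368} = \left(-9\right) \left(- \frac{1}{27368}\right) = \frac{9}{27368}$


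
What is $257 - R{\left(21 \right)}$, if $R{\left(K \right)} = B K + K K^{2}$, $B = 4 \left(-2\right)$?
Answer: $-8836$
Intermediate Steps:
$B = -8$
$R{\left(K \right)} = K^{3} - 8 K$ ($R{\left(K \right)} = - 8 K + K K^{2} = - 8 K + K^{3} = K^{3} - 8 K$)
$257 - R{\left(21 \right)} = 257 - 21 \left(-8 + 21^{2}\right) = 257 - 21 \left(-8 + 441\right) = 257 - 21 \cdot 433 = 257 - 9093 = -8836$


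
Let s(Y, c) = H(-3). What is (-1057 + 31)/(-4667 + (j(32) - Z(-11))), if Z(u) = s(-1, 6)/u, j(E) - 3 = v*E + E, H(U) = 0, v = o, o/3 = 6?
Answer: 171/676 ≈ 0.25296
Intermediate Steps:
o = 18 (o = 3*6 = 18)
v = 18
s(Y, c) = 0
j(E) = 3 + 19*E (j(E) = 3 + (18*E + E) = 3 + 19*E)
Z(u) = 0 (Z(u) = 0/u = 0)
(-1057 + 31)/(-4667 + (j(32) - Z(-11))) = (-1057 + 31)/(-4667 + ((3 + 19*32) - 1*0)) = -1026/(-4667 + ((3 + 608) + 0)) = -1026/(-4667 + (611 + 0)) = -1026/(-4667 + 611) = -1026/(-4056) = -1026*(-1/4056) = 171/676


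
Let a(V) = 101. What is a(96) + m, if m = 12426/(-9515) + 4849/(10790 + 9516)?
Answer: 12274753/122830 ≈ 99.933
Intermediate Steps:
m = -131077/122830 (m = 12426*(-1/9515) + 4849/20306 = -12426/9515 + 4849*(1/20306) = -12426/9515 + 373/1562 = -131077/122830 ≈ -1.0671)
a(96) + m = 101 - 131077/122830 = 12274753/122830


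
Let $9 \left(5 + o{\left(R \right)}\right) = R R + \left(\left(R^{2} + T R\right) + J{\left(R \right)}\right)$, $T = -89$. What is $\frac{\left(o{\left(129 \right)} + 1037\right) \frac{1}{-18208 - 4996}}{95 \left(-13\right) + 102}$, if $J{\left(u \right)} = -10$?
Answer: $\frac{31079}{236611188} \approx 0.00013135$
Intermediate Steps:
$o{\left(R \right)} = - \frac{55}{9} - \frac{89 R}{9} + \frac{2 R^{2}}{9}$ ($o{\left(R \right)} = -5 + \frac{R R - \left(10 - R^{2} + 89 R\right)}{9} = -5 + \frac{R^{2} - \left(10 - R^{2} + 89 R\right)}{9} = -5 + \frac{-10 - 89 R + 2 R^{2}}{9} = -5 - \left(\frac{10}{9} - \frac{2 R^{2}}{9} + \frac{89 R}{9}\right) = - \frac{55}{9} - \frac{89 R}{9} + \frac{2 R^{2}}{9}$)
$\frac{\left(o{\left(129 \right)} + 1037\right) \frac{1}{-18208 - 4996}}{95 \left(-13\right) + 102} = \frac{\left(\left(- \frac{55}{9} - \frac{3827}{3} + \frac{2 \cdot 129^{2}}{9}\right) + 1037\right) \frac{1}{-18208 - 4996}}{95 \left(-13\right) + 102} = \frac{\left(\left(- \frac{55}{9} - \frac{3827}{3} + \frac{2}{9} \cdot 16641\right) + 1037\right) \frac{1}{-23204}}{-1235 + 102} = \frac{\left(\left(- \frac{55}{9} - \frac{3827}{3} + 3698\right) + 1037\right) \left(- \frac{1}{23204}\right)}{-1133} = \left(\frac{21746}{9} + 1037\right) \left(- \frac{1}{23204}\right) \left(- \frac{1}{1133}\right) = \frac{31079}{9} \left(- \frac{1}{23204}\right) \left(- \frac{1}{1133}\right) = \left(- \frac{31079}{208836}\right) \left(- \frac{1}{1133}\right) = \frac{31079}{236611188}$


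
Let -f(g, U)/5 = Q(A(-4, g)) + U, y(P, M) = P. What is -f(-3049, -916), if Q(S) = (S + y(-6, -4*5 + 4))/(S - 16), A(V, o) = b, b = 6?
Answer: -4580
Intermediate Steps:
A(V, o) = 6
Q(S) = (-6 + S)/(-16 + S) (Q(S) = (S - 6)/(S - 16) = (-6 + S)/(-16 + S))
f(g, U) = -5*U (f(g, U) = -5*((-6 + 6)/(-16 + 6) + U) = -5*(0/(-10) + U) = -5*(-1/10*0 + U) = -5*(0 + U) = -5*U)
-f(-3049, -916) = -(-5)*(-916) = -1*4580 = -4580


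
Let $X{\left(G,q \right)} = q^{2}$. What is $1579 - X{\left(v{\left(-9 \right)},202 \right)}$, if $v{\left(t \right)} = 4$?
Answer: $-39225$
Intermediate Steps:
$1579 - X{\left(v{\left(-9 \right)},202 \right)} = 1579 - 202^{2} = 1579 - 40804 = -39225$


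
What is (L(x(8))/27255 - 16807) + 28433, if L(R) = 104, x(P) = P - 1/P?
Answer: 316866734/27255 ≈ 11626.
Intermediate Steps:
(L(x(8))/27255 - 16807) + 28433 = (104/27255 - 16807) + 28433 = -458074681/27255 + 28433 = 316866734/27255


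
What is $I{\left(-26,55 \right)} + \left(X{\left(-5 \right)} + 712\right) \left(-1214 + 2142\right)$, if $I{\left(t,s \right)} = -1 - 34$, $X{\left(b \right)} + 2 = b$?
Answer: $654205$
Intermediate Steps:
$X{\left(b \right)} = -2 + b$
$I{\left(t,s \right)} = -35$ ($I{\left(t,s \right)} = -1 - 34 = -35$)
$I{\left(-26,55 \right)} + \left(X{\left(-5 \right)} + 712\right) \left(-1214 + 2142\right) = -35 + \left(\left(-2 - 5\right) + 712\right) \left(-1214 + 2142\right) = -35 + \left(-7 + 712\right) 928 = -35 + 705 \cdot 928 = -35 + 654240 = 654205$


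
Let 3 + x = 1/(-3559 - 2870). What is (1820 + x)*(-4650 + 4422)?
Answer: -887793392/2143 ≈ -4.1428e+5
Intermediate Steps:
x = -19288/6429 (x = -3 + 1/(-3559 - 2870) = -3 + 1/(-6429) = -3 - 1/6429 = -19288/6429 ≈ -3.0002)
(1820 + x)*(-4650 + 4422) = (1820 - 19288/6429)*(-4650 + 4422) = (11681492/6429)*(-228) = -887793392/2143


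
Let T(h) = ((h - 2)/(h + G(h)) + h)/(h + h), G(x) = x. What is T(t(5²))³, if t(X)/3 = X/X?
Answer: 6859/46656 ≈ 0.14701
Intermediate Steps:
t(X) = 3 (t(X) = 3*(X/X) = 3*1 = 3)
T(h) = (h + (-2 + h)/(2*h))/(2*h) (T(h) = ((h - 2)/(h + h) + h)/(h + h) = ((-2 + h)/((2*h)) + h)/((2*h)) = ((-2 + h)*(1/(2*h)) + h)*(1/(2*h)) = ((-2 + h)/(2*h) + h)*(1/(2*h)) = (h + (-2 + h)/(2*h))*(1/(2*h)) = (h + (-2 + h)/(2*h))/(2*h))
T(t(5²))³ = ((¼)*(-2 + 3 + 2*3²)/3²)³ = ((¼)*(⅑)*(-2 + 3 + 2*9))³ = ((¼)*(⅑)*(-2 + 3 + 18))³ = ((¼)*(⅑)*19)³ = (19/36)³ = 6859/46656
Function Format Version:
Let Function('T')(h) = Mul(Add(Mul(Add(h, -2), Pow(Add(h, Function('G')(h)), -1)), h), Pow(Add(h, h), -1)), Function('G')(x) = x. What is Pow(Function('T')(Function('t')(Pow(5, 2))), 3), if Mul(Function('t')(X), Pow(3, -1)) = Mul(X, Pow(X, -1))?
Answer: Rational(6859, 46656) ≈ 0.14701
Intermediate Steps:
Function('t')(X) = 3 (Function('t')(X) = Mul(3, Mul(X, Pow(X, -1))) = Mul(3, 1) = 3)
Function('T')(h) = Mul(Rational(1, 2), Pow(h, -1), Add(h, Mul(Rational(1, 2), Pow(h, -1), Add(-2, h)))) (Function('T')(h) = Mul(Add(Mul(Add(h, -2), Pow(Add(h, h), -1)), h), Pow(Add(h, h), -1)) = Mul(Add(Mul(Add(-2, h), Pow(Mul(2, h), -1)), h), Pow(Mul(2, h), -1)) = Mul(Add(Mul(Add(-2, h), Mul(Rational(1, 2), Pow(h, -1))), h), Mul(Rational(1, 2), Pow(h, -1))) = Mul(Add(Mul(Rational(1, 2), Pow(h, -1), Add(-2, h)), h), Mul(Rational(1, 2), Pow(h, -1))) = Mul(Add(h, Mul(Rational(1, 2), Pow(h, -1), Add(-2, h))), Mul(Rational(1, 2), Pow(h, -1))) = Mul(Rational(1, 2), Pow(h, -1), Add(h, Mul(Rational(1, 2), Pow(h, -1), Add(-2, h)))))
Pow(Function('T')(Function('t')(Pow(5, 2))), 3) = Pow(Mul(Rational(1, 4), Pow(3, -2), Add(-2, 3, Mul(2, Pow(3, 2)))), 3) = Pow(Mul(Rational(1, 4), Rational(1, 9), Add(-2, 3, Mul(2, 9))), 3) = Pow(Mul(Rational(1, 4), Rational(1, 9), Add(-2, 3, 18)), 3) = Pow(Mul(Rational(1, 4), Rational(1, 9), 19), 3) = Pow(Rational(19, 36), 3) = Rational(6859, 46656)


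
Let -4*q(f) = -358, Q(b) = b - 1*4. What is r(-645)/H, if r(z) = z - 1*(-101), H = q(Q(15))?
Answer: -1088/179 ≈ -6.0782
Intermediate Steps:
Q(b) = -4 + b (Q(b) = b - 4 = -4 + b)
q(f) = 179/2 (q(f) = -¼*(-358) = 179/2)
H = 179/2 ≈ 89.500
r(z) = 101 + z (r(z) = z + 101 = 101 + z)
r(-645)/H = (101 - 645)/(179/2) = -544*2/179 = -1088/179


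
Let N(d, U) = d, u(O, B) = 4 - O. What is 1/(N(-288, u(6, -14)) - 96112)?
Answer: -1/96400 ≈ -1.0373e-5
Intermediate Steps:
1/(N(-288, u(6, -14)) - 96112) = 1/(-288 - 96112) = 1/(-96400) = -1/96400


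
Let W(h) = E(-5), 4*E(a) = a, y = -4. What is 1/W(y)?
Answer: -4/5 ≈ -0.80000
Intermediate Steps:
E(a) = a/4
W(h) = -5/4 (W(h) = (1/4)*(-5) = -5/4)
1/W(y) = 1/(-5/4) = -4/5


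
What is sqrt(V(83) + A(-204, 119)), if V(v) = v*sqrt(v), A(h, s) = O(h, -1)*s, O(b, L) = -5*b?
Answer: sqrt(121380 + 83*sqrt(83)) ≈ 349.48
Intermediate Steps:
A(h, s) = -5*h*s (A(h, s) = (-5*h)*s = -5*h*s)
V(v) = v**(3/2)
sqrt(V(83) + A(-204, 119)) = sqrt(83**(3/2) - 5*(-204)*119) = sqrt(83*sqrt(83) + 121380) = sqrt(121380 + 83*sqrt(83))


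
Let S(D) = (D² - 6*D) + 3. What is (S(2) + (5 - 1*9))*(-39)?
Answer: 351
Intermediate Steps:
S(D) = 3 + D² - 6*D
(S(2) + (5 - 1*9))*(-39) = ((3 + 2² - 6*2) + (5 - 1*9))*(-39) = ((3 + 4 - 12) + (5 - 9))*(-39) = (-5 - 4)*(-39) = -9*(-39) = 351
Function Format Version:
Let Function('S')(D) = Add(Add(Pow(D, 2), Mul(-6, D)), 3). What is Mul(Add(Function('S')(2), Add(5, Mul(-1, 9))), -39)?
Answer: 351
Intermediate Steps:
Function('S')(D) = Add(3, Pow(D, 2), Mul(-6, D))
Mul(Add(Function('S')(2), Add(5, Mul(-1, 9))), -39) = Mul(Add(Add(3, Pow(2, 2), Mul(-6, 2)), Add(5, Mul(-1, 9))), -39) = Mul(Add(Add(3, 4, -12), Add(5, -9)), -39) = Mul(Add(-5, -4), -39) = Mul(-9, -39) = 351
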